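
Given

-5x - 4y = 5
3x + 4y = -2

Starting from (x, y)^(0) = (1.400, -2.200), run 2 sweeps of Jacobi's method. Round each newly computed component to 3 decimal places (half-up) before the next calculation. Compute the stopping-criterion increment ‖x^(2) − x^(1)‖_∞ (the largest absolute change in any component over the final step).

Iteration 1:
  x = (5 - (-4)·-2.200) / (-5) = 0.760
  y = (-2 - (3)·1.400) / (4) = -1.550
Iteration 2:
  x = (5 - (-4)·-1.550) / (-5) = 0.240
  y = (-2 - (3)·0.760) / (4) = -1.070
Change: (-0.520, 0.480) → max |·| = 0.520

0.520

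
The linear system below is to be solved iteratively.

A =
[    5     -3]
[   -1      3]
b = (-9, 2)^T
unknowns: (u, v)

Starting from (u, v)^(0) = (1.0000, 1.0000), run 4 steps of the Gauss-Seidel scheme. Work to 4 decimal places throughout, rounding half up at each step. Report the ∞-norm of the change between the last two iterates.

Iteration 1:
  u = (-9 - (-3)·1.0000) / (5) = -1.2000
  v = (2 - (-1)·-1.2000) / (3) = 0.2667
Iteration 2:
  u = (-9 - (-3)·0.2667) / (5) = -1.6400
  v = (2 - (-1)·-1.6400) / (3) = 0.1200
Iteration 3:
  u = (-9 - (-3)·0.1200) / (5) = -1.7280
  v = (2 - (-1)·-1.7280) / (3) = 0.0907
Iteration 4:
  u = (-9 - (-3)·0.0907) / (5) = -1.7456
  v = (2 - (-1)·-1.7456) / (3) = 0.0848
Change: (-0.0176, -0.0059) → max |·| = 0.0176

0.0176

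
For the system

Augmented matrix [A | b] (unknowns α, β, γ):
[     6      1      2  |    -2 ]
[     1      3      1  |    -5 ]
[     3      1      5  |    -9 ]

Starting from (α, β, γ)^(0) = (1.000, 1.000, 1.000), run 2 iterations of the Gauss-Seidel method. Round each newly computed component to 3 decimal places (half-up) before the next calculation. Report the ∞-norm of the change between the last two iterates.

Iteration 1:
  α = (-2 - (1)·1.000 - (2)·1.000) / (6) = -0.833
  β = (-5 - (1)·-0.833 - (1)·1.000) / (3) = -1.722
  γ = (-9 - (3)·-0.833 - (1)·-1.722) / (5) = -0.956
Iteration 2:
  α = (-2 - (1)·-1.722 - (2)·-0.956) / (6) = 0.272
  β = (-5 - (1)·0.272 - (1)·-0.956) / (3) = -1.439
  γ = (-9 - (3)·0.272 - (1)·-1.439) / (5) = -1.675
Change: (1.105, 0.283, -0.719) → max |·| = 1.105

1.105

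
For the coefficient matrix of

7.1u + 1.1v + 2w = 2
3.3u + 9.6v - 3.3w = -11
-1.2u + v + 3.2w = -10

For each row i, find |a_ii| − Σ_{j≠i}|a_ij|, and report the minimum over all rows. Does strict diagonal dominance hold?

row 1: |7.1| − (1.1+2) = 4
row 2: |9.6| − (3.3+3.3) = 3
row 3: |3.2| − (1.2+1) = 1
minimum over rows = 1 → strictly diagonally dominant (convergence guaranteed)

1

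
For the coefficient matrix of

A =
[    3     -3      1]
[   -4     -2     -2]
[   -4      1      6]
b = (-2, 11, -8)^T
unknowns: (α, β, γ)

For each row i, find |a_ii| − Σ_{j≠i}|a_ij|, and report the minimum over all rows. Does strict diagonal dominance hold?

row 1: |3| − (3+1) = -1
row 2: |-2| − (4+2) = -4
row 3: |6| − (4+1) = 1
minimum over rows = -4 → not strictly diagonally dominant

-4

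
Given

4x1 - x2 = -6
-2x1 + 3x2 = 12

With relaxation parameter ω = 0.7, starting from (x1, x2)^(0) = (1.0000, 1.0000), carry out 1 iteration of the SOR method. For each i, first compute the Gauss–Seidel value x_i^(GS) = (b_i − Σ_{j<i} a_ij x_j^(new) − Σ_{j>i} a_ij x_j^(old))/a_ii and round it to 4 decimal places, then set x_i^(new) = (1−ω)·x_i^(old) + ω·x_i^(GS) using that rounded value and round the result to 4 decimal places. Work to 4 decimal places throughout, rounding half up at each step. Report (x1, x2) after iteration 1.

(-0.5750, 2.8317)

Iteration 1:
  x1: GS value = (-6 - (-1)·1.0000) / (4) = -1.2500;  x1 ← (1−ω)·1.0000 + ω·-1.2500 = -0.5750
  x2: GS value = (12 - (-2)·-0.5750) / (3) = 3.6167;  x2 ← (1−ω)·1.0000 + ω·3.6167 = 2.8317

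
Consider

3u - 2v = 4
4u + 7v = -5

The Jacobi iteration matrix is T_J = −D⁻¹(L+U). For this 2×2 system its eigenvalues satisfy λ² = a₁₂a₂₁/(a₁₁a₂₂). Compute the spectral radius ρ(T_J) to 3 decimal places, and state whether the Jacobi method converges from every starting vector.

a₁₂a₂₁/(a₁₁a₂₂) = (-2)·(4) / ((3)·(7)) = -0.380952
ρ = √|-0.380952| = √0.380952 = 0.617
ρ < 1, so Jacobi converges

0.617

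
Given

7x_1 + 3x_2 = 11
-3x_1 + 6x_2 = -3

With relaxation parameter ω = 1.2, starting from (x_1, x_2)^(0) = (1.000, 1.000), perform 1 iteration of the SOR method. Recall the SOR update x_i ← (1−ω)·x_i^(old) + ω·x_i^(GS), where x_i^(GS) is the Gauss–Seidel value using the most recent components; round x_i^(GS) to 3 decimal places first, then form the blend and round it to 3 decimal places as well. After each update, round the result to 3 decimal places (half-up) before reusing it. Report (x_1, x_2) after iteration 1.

Iteration 1:
  x_1: GS value = (11 - (3)·1.000) / (7) = 1.143;  x_1 ← (1−ω)·1.000 + ω·1.143 = 1.172
  x_2: GS value = (-3 - (-3)·1.172) / (6) = 0.086;  x_2 ← (1−ω)·1.000 + ω·0.086 = -0.097

(1.172, -0.097)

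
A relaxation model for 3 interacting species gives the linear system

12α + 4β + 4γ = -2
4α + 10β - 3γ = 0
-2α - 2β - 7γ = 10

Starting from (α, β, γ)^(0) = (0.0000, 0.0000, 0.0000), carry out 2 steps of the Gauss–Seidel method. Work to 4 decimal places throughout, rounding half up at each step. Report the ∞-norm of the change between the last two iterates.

0.5978

Iteration 1:
  α = (-2 - (4)·0.0000 - (4)·0.0000) / (12) = -0.1667
  β = (0 - (4)·-0.1667 - (-3)·0.0000) / (10) = 0.0667
  γ = (10 - (-2)·-0.1667 - (-2)·0.0667) / (-7) = -1.4000
Iteration 2:
  α = (-2 - (4)·0.0667 - (4)·-1.4000) / (12) = 0.2778
  β = (0 - (4)·0.2778 - (-3)·-1.4000) / (10) = -0.5311
  γ = (10 - (-2)·0.2778 - (-2)·-0.5311) / (-7) = -1.3562
Change: (0.4445, -0.5978, 0.0438) → max |·| = 0.5978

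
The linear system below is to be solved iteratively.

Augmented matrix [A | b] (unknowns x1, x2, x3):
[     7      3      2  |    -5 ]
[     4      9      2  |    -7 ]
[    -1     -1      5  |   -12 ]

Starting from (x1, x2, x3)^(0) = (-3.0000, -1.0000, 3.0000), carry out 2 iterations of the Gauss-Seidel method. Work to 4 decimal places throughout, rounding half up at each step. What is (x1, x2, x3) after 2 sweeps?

Iteration 1:
  x1 = (-5 - (3)·-1.0000 - (2)·3.0000) / (7) = -1.1429
  x2 = (-7 - (4)·-1.1429 - (2)·3.0000) / (9) = -0.9365
  x3 = (-12 - (-1)·-1.1429 - (-1)·-0.9365) / (5) = -2.8159
Iteration 2:
  x1 = (-5 - (3)·-0.9365 - (2)·-2.8159) / (7) = 0.4916
  x2 = (-7 - (4)·0.4916 - (2)·-2.8159) / (9) = -0.3705
  x3 = (-12 - (-1)·0.4916 - (-1)·-0.3705) / (5) = -2.3758

(0.4916, -0.3705, -2.3758)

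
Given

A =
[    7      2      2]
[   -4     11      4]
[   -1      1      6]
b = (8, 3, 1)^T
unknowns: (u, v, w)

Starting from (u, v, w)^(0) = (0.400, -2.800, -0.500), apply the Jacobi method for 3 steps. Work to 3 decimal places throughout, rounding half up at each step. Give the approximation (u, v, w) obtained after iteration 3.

Iteration 1:
  u = (8 - (2)·-2.800 - (2)·-0.500) / (7) = 2.086
  v = (3 - (-4)·0.400 - (4)·-0.500) / (11) = 0.600
  w = (1 - (-1)·0.400 - (1)·-2.800) / (6) = 0.700
Iteration 2:
  u = (8 - (2)·0.600 - (2)·0.700) / (7) = 0.771
  v = (3 - (-4)·2.086 - (4)·0.700) / (11) = 0.777
  w = (1 - (-1)·2.086 - (1)·0.600) / (6) = 0.414
Iteration 3:
  u = (8 - (2)·0.777 - (2)·0.414) / (7) = 0.803
  v = (3 - (-4)·0.771 - (4)·0.414) / (11) = 0.403
  w = (1 - (-1)·0.771 - (1)·0.777) / (6) = 0.166

(0.803, 0.403, 0.166)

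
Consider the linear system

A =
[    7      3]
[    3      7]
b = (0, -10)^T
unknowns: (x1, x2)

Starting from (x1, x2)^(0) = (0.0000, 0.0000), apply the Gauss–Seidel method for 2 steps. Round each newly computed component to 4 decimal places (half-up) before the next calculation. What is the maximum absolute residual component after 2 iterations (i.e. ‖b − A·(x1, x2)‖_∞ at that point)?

0.7869

Iteration 1:
  x1 = (0 - (3)·0.0000) / (7) = 0.0000
  x2 = (-10 - (3)·0.0000) / (7) = -1.4286
Iteration 2:
  x1 = (0 - (3)·-1.4286) / (7) = 0.6123
  x2 = (-10 - (3)·0.6123) / (7) = -1.6910
Residual b − A·x = (0.7869, 0.0001); ∞-norm = 0.7869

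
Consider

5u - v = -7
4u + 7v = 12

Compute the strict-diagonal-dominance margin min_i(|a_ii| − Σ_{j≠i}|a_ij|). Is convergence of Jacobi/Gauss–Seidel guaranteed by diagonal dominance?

row 1: |5| − (1) = 4
row 2: |7| − (4) = 3
minimum over rows = 3 → strictly diagonally dominant (convergence guaranteed)

3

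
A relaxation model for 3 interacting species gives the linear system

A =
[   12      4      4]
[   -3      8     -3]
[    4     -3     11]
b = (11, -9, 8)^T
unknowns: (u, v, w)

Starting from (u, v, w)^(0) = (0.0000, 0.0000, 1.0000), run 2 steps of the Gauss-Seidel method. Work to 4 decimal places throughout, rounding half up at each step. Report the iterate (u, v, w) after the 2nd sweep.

(0.9703, -0.6223, 0.2047)

Iteration 1:
  u = (11 - (4)·0.0000 - (4)·1.0000) / (12) = 0.5833
  v = (-9 - (-3)·0.5833 - (-3)·1.0000) / (8) = -0.5313
  w = (8 - (4)·0.5833 - (-3)·-0.5313) / (11) = 0.3703
Iteration 2:
  u = (11 - (4)·-0.5313 - (4)·0.3703) / (12) = 0.9703
  v = (-9 - (-3)·0.9703 - (-3)·0.3703) / (8) = -0.6223
  w = (8 - (4)·0.9703 - (-3)·-0.6223) / (11) = 0.2047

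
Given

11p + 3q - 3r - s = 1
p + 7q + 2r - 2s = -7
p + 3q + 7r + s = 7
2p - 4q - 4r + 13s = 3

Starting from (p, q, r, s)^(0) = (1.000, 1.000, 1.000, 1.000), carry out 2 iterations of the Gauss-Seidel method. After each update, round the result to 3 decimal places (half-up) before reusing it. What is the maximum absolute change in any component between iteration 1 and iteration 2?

0.561

Iteration 1:
  p = (1 - (3)·1.000 - (-3)·1.000 - (-1)·1.000) / (11) = 0.182
  q = (-7 - (1)·0.182 - (2)·1.000 - (-2)·1.000) / (7) = -1.026
  r = (7 - (1)·0.182 - (3)·-1.026 - (1)·1.000) / (7) = 1.271
  s = (3 - (2)·0.182 - (-4)·-1.026 - (-4)·1.271) / (13) = 0.278
Iteration 2:
  p = (1 - (3)·-1.026 - (-3)·1.271 - (-1)·0.278) / (11) = 0.743
  q = (-7 - (1)·0.743 - (2)·1.271 - (-2)·0.278) / (7) = -1.390
  r = (7 - (1)·0.743 - (3)·-1.390 - (1)·0.278) / (7) = 1.450
  s = (3 - (2)·0.743 - (-4)·-1.390 - (-4)·1.450) / (13) = 0.135
Change: (0.561, -0.364, 0.179, -0.143) → max |·| = 0.561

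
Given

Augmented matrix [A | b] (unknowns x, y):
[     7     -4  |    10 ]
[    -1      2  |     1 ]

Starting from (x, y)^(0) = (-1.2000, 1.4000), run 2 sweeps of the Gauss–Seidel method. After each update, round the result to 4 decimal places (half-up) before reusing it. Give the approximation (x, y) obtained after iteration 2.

(2.3510, 1.6755)

Iteration 1:
  x = (10 - (-4)·1.4000) / (7) = 2.2286
  y = (1 - (-1)·2.2286) / (2) = 1.6143
Iteration 2:
  x = (10 - (-4)·1.6143) / (7) = 2.3510
  y = (1 - (-1)·2.3510) / (2) = 1.6755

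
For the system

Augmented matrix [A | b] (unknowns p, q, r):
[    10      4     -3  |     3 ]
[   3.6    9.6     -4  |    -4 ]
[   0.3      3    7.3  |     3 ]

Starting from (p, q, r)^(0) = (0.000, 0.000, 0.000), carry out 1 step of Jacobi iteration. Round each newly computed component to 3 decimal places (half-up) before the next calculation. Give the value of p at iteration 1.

0.300

Iteration 1:
  p = (3 - (4)·0.000 - (-3)·0.000) / (10) = 0.300
  q = (-4 - (3.6)·0.000 - (-4)·0.000) / (9.6) = -0.417
  r = (3 - (0.3)·0.000 - (3)·0.000) / (7.3) = 0.411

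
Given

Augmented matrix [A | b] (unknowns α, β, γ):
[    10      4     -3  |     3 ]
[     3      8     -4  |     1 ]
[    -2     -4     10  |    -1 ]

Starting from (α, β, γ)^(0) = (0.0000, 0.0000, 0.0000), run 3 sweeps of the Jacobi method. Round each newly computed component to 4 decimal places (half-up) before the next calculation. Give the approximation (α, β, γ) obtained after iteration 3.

(0.3180, 0.0475, -0.0710)

Iteration 1:
  α = (3 - (4)·0.0000 - (-3)·0.0000) / (10) = 0.3000
  β = (1 - (3)·0.0000 - (-4)·0.0000) / (8) = 0.1250
  γ = (-1 - (-2)·0.0000 - (-4)·0.0000) / (10) = -0.1000
Iteration 2:
  α = (3 - (4)·0.1250 - (-3)·-0.1000) / (10) = 0.2200
  β = (1 - (3)·0.3000 - (-4)·-0.1000) / (8) = -0.0375
  γ = (-1 - (-2)·0.3000 - (-4)·0.1250) / (10) = 0.0100
Iteration 3:
  α = (3 - (4)·-0.0375 - (-3)·0.0100) / (10) = 0.3180
  β = (1 - (3)·0.2200 - (-4)·0.0100) / (8) = 0.0475
  γ = (-1 - (-2)·0.2200 - (-4)·-0.0375) / (10) = -0.0710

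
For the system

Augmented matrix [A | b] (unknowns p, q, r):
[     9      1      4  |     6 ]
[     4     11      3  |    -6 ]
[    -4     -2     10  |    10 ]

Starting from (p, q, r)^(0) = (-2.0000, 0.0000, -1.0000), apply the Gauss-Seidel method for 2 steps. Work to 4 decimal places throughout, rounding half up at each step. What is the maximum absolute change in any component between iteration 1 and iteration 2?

0.9511

Iteration 1:
  p = (6 - (1)·0.0000 - (4)·-1.0000) / (9) = 1.1111
  q = (-6 - (4)·1.1111 - (3)·-1.0000) / (11) = -0.6768
  r = (10 - (-4)·1.1111 - (-2)·-0.6768) / (10) = 1.3091
Iteration 2:
  p = (6 - (1)·-0.6768 - (4)·1.3091) / (9) = 0.1600
  q = (-6 - (4)·0.1600 - (3)·1.3091) / (11) = -0.9607
  r = (10 - (-4)·0.1600 - (-2)·-0.9607) / (10) = 0.8719
Change: (-0.9511, -0.2839, -0.4372) → max |·| = 0.9511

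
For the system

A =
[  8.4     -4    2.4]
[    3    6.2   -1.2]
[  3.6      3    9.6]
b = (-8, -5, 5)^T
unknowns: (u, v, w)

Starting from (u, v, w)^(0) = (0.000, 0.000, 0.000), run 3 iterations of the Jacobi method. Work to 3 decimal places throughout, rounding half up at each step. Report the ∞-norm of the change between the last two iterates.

0.376

Iteration 1:
  u = (-8 - (-4)·0.000 - (2.4)·0.000) / (8.4) = -0.952
  v = (-5 - (3)·0.000 - (-1.2)·0.000) / (6.2) = -0.806
  w = (5 - (3.6)·0.000 - (3)·0.000) / (9.6) = 0.521
Iteration 2:
  u = (-8 - (-4)·-0.806 - (2.4)·0.521) / (8.4) = -1.485
  v = (-5 - (3)·-0.952 - (-1.2)·0.521) / (6.2) = -0.245
  w = (5 - (3.6)·-0.952 - (3)·-0.806) / (9.6) = 1.130
Iteration 3:
  u = (-8 - (-4)·-0.245 - (2.4)·1.130) / (8.4) = -1.392
  v = (-5 - (3)·-1.485 - (-1.2)·1.130) / (6.2) = 0.131
  w = (5 - (3.6)·-1.485 - (3)·-0.245) / (9.6) = 1.154
Change: (0.093, 0.376, 0.024) → max |·| = 0.376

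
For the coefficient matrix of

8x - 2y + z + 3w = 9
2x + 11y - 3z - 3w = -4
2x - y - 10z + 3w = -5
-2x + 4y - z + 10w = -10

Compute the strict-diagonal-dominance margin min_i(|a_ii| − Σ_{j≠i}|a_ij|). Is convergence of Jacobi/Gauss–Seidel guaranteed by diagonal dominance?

row 1: |8| − (2+1+3) = 2
row 2: |11| − (2+3+3) = 3
row 3: |-10| − (2+1+3) = 4
row 4: |10| − (2+4+1) = 3
minimum over rows = 2 → strictly diagonally dominant (convergence guaranteed)

2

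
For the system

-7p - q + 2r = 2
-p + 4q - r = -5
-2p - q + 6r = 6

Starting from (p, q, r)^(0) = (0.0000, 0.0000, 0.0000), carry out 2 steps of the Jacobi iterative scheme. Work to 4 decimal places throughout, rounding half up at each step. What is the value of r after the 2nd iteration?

0.6964

Iteration 1:
  p = (2 - (-1)·0.0000 - (2)·0.0000) / (-7) = -0.2857
  q = (-5 - (-1)·0.0000 - (-1)·0.0000) / (4) = -1.2500
  r = (6 - (-2)·0.0000 - (-1)·0.0000) / (6) = 1.0000
Iteration 2:
  p = (2 - (-1)·-1.2500 - (2)·1.0000) / (-7) = 0.1786
  q = (-5 - (-1)·-0.2857 - (-1)·1.0000) / (4) = -1.0714
  r = (6 - (-2)·-0.2857 - (-1)·-1.2500) / (6) = 0.6964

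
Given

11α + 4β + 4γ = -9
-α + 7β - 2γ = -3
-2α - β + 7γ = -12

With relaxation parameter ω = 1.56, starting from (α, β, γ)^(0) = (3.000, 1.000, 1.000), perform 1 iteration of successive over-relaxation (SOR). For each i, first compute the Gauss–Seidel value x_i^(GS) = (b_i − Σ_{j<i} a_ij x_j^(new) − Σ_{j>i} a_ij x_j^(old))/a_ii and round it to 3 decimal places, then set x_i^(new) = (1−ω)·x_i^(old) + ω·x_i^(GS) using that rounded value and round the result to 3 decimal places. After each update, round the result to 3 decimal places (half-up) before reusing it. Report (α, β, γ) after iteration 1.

(-4.090, -1.694, -5.435)

Iteration 1:
  α: GS value = (-9 - (4)·1.000 - (4)·1.000) / (11) = -1.545;  α ← (1−ω)·3.000 + ω·-1.545 = -4.090
  β: GS value = (-3 - (-1)·-4.090 - (-2)·1.000) / (7) = -0.727;  β ← (1−ω)·1.000 + ω·-0.727 = -1.694
  γ: GS value = (-12 - (-2)·-4.090 - (-1)·-1.694) / (7) = -3.125;  γ ← (1−ω)·1.000 + ω·-3.125 = -5.435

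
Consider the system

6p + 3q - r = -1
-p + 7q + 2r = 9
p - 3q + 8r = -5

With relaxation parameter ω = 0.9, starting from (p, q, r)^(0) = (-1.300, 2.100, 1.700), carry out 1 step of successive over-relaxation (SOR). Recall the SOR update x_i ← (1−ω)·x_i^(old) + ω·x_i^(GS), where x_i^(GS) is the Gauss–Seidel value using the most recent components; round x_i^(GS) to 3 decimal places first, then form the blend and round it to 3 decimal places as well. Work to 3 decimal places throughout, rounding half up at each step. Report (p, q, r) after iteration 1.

(-0.970, 0.805, -0.012)

Iteration 1:
  p: GS value = (-1 - (3)·2.100 - (-1)·1.700) / (6) = -0.933;  p ← (1−ω)·-1.300 + ω·-0.933 = -0.970
  q: GS value = (9 - (-1)·-0.970 - (2)·1.700) / (7) = 0.661;  q ← (1−ω)·2.100 + ω·0.661 = 0.805
  r: GS value = (-5 - (1)·-0.970 - (-3)·0.805) / (8) = -0.202;  r ← (1−ω)·1.700 + ω·-0.202 = -0.012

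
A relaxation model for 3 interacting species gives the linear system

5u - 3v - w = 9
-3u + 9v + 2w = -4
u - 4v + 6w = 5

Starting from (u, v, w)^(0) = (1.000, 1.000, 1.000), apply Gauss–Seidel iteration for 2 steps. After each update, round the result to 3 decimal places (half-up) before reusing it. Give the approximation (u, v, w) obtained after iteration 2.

Iteration 1:
  u = (9 - (-3)·1.000 - (-1)·1.000) / (5) = 2.600
  v = (-4 - (-3)·2.600 - (2)·1.000) / (9) = 0.200
  w = (5 - (1)·2.600 - (-4)·0.200) / (6) = 0.533
Iteration 2:
  u = (9 - (-3)·0.200 - (-1)·0.533) / (5) = 2.027
  v = (-4 - (-3)·2.027 - (2)·0.533) / (9) = 0.113
  w = (5 - (1)·2.027 - (-4)·0.113) / (6) = 0.571

(2.027, 0.113, 0.571)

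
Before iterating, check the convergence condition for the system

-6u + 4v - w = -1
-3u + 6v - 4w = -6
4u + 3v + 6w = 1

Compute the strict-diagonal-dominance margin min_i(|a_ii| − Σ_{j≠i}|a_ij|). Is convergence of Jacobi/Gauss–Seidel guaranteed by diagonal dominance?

-1

row 1: |-6| − (4+1) = 1
row 2: |6| − (3+4) = -1
row 3: |6| − (4+3) = -1
minimum over rows = -1 → not strictly diagonally dominant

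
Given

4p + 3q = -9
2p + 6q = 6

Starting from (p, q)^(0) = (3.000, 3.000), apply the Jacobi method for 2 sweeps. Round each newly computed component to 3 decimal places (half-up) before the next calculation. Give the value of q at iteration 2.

Iteration 1:
  p = (-9 - (3)·3.000) / (4) = -4.500
  q = (6 - (2)·3.000) / (6) = 0.000
Iteration 2:
  p = (-9 - (3)·0.000) / (4) = -2.250
  q = (6 - (2)·-4.500) / (6) = 2.500

2.500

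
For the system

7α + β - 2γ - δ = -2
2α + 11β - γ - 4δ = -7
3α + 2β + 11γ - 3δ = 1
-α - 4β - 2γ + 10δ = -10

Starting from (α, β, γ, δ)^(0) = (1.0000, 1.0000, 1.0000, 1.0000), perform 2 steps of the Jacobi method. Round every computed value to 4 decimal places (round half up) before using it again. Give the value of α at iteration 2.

-0.3026

Iteration 1:
  α = (-2 - (1)·1.0000 - (-2)·1.0000 - (-1)·1.0000) / (7) = 0.0000
  β = (-7 - (2)·1.0000 - (-1)·1.0000 - (-4)·1.0000) / (11) = -0.3636
  γ = (1 - (3)·1.0000 - (2)·1.0000 - (-3)·1.0000) / (11) = -0.0909
  δ = (-10 - (-1)·1.0000 - (-4)·1.0000 - (-2)·1.0000) / (10) = -0.3000
Iteration 2:
  α = (-2 - (1)·-0.3636 - (-2)·-0.0909 - (-1)·-0.3000) / (7) = -0.3026
  β = (-7 - (2)·0.0000 - (-1)·-0.0909 - (-4)·-0.3000) / (11) = -0.7537
  γ = (1 - (3)·0.0000 - (2)·-0.3636 - (-3)·-0.3000) / (11) = 0.0752
  δ = (-10 - (-1)·0.0000 - (-4)·-0.3636 - (-2)·-0.0909) / (10) = -1.1636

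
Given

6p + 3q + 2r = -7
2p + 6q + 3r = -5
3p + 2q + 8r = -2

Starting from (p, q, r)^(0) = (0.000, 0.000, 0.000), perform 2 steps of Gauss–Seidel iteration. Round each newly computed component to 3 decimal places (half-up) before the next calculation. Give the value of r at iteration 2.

Iteration 1:
  p = (-7 - (3)·0.000 - (2)·0.000) / (6) = -1.167
  q = (-5 - (2)·-1.167 - (3)·0.000) / (6) = -0.444
  r = (-2 - (3)·-1.167 - (2)·-0.444) / (8) = 0.299
Iteration 2:
  p = (-7 - (3)·-0.444 - (2)·0.299) / (6) = -1.044
  q = (-5 - (2)·-1.044 - (3)·0.299) / (6) = -0.635
  r = (-2 - (3)·-1.044 - (2)·-0.635) / (8) = 0.300

0.300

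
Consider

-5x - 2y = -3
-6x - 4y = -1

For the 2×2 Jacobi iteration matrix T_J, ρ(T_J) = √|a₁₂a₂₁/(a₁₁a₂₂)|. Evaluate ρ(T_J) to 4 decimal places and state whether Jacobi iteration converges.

0.7746

a₁₂a₂₁/(a₁₁a₂₂) = (-2)·(-6) / ((-5)·(-4)) = 0.600000
ρ = √|0.600000| = √0.600000 = 0.7746
ρ < 1, so Jacobi converges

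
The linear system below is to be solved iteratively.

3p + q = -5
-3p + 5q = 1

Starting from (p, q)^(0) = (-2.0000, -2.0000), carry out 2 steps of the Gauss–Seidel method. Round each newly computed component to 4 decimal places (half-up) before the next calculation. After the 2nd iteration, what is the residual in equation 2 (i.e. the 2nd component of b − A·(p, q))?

Iteration 1:
  p = (-5 - (1)·-2.0000) / (3) = -1.0000
  q = (1 - (-3)·-1.0000) / (5) = -0.4000
Iteration 2:
  p = (-5 - (1)·-0.4000) / (3) = -1.5333
  q = (1 - (-3)·-1.5333) / (5) = -0.7200
Residual b − A·x = (0.3199, 0.0001)

0.0001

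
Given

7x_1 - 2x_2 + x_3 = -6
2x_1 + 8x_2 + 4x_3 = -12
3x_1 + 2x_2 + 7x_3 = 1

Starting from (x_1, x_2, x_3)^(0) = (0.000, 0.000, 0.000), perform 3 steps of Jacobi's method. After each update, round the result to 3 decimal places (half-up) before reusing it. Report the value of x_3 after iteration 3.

Iteration 1:
  x_1 = (-6 - (-2)·0.000 - (1)·0.000) / (7) = -0.857
  x_2 = (-12 - (2)·0.000 - (4)·0.000) / (8) = -1.500
  x_3 = (1 - (3)·0.000 - (2)·0.000) / (7) = 0.143
Iteration 2:
  x_1 = (-6 - (-2)·-1.500 - (1)·0.143) / (7) = -1.306
  x_2 = (-12 - (2)·-0.857 - (4)·0.143) / (8) = -1.357
  x_3 = (1 - (3)·-0.857 - (2)·-1.500) / (7) = 0.939
Iteration 3:
  x_1 = (-6 - (-2)·-1.357 - (1)·0.939) / (7) = -1.379
  x_2 = (-12 - (2)·-1.306 - (4)·0.939) / (8) = -1.643
  x_3 = (1 - (3)·-1.306 - (2)·-1.357) / (7) = 1.090

1.090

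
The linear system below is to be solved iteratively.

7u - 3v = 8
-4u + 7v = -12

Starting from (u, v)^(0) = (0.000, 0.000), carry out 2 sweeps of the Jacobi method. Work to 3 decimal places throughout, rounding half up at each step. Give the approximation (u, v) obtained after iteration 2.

Iteration 1:
  u = (8 - (-3)·0.000) / (7) = 1.143
  v = (-12 - (-4)·0.000) / (7) = -1.714
Iteration 2:
  u = (8 - (-3)·-1.714) / (7) = 0.408
  v = (-12 - (-4)·1.143) / (7) = -1.061

(0.408, -1.061)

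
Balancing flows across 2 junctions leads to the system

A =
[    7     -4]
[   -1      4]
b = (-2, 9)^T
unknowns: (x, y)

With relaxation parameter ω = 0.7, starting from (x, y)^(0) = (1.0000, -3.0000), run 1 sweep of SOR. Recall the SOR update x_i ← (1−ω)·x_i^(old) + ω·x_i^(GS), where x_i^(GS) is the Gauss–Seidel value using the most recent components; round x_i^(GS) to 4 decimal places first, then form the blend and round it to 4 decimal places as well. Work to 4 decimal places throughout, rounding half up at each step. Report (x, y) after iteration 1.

Iteration 1:
  x: GS value = (-2 - (-4)·-3.0000) / (7) = -2.0000;  x ← (1−ω)·1.0000 + ω·-2.0000 = -1.1000
  y: GS value = (9 - (-1)·-1.1000) / (4) = 1.9750;  y ← (1−ω)·-3.0000 + ω·1.9750 = 0.4825

(-1.1000, 0.4825)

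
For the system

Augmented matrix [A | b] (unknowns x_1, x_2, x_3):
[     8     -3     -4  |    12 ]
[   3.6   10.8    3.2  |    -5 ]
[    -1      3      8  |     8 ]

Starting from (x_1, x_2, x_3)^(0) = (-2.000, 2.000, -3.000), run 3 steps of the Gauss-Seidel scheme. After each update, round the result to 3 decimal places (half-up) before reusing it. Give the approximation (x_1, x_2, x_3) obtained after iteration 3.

(1.856, -1.617, 1.838)

Iteration 1:
  x_1 = (12 - (-3)·2.000 - (-4)·-3.000) / (8) = 0.750
  x_2 = (-5 - (3.6)·0.750 - (3.2)·-3.000) / (10.8) = 0.176
  x_3 = (8 - (-1)·0.750 - (3)·0.176) / (8) = 1.028
Iteration 2:
  x_1 = (12 - (-3)·0.176 - (-4)·1.028) / (8) = 2.080
  x_2 = (-5 - (3.6)·2.080 - (3.2)·1.028) / (10.8) = -1.461
  x_3 = (8 - (-1)·2.080 - (3)·-1.461) / (8) = 1.808
Iteration 3:
  x_1 = (12 - (-3)·-1.461 - (-4)·1.808) / (8) = 1.856
  x_2 = (-5 - (3.6)·1.856 - (3.2)·1.808) / (10.8) = -1.617
  x_3 = (8 - (-1)·1.856 - (3)·-1.617) / (8) = 1.838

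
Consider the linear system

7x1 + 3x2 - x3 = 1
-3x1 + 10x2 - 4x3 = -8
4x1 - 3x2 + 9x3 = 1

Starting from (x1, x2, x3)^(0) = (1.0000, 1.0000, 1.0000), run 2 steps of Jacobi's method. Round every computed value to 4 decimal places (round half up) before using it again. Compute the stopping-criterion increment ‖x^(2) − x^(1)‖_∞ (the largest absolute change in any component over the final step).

0.7429

Iteration 1:
  x1 = (1 - (3)·1.0000 - (-1)·1.0000) / (7) = -0.1429
  x2 = (-8 - (-3)·1.0000 - (-4)·1.0000) / (10) = -0.1000
  x3 = (1 - (4)·1.0000 - (-3)·1.0000) / (9) = 0.0000
Iteration 2:
  x1 = (1 - (3)·-0.1000 - (-1)·0.0000) / (7) = 0.1857
  x2 = (-8 - (-3)·-0.1429 - (-4)·0.0000) / (10) = -0.8429
  x3 = (1 - (4)·-0.1429 - (-3)·-0.1000) / (9) = 0.1413
Change: (0.3286, -0.7429, 0.1413) → max |·| = 0.7429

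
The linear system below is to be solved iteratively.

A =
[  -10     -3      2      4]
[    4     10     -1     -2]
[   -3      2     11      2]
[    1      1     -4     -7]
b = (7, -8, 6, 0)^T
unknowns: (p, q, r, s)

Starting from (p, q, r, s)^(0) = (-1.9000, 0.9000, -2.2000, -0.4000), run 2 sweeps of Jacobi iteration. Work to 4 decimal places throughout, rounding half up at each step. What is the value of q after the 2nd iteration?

0.0445

Iteration 1:
  p = (7 - (-3)·0.9000 - (2)·-2.2000 - (4)·-0.4000) / (-10) = -1.5700
  q = (-8 - (4)·-1.9000 - (-1)·-2.2000 - (-2)·-0.4000) / (10) = -0.3400
  r = (6 - (-3)·-1.9000 - (2)·0.9000 - (2)·-0.4000) / (11) = -0.0636
  s = (0 - (1)·-1.9000 - (1)·0.9000 - (-4)·-2.2000) / (-7) = 1.1143
Iteration 2:
  p = (7 - (-3)·-0.3400 - (2)·-0.0636 - (4)·1.1143) / (-10) = -0.1650
  q = (-8 - (4)·-1.5700 - (-1)·-0.0636 - (-2)·1.1143) / (10) = 0.0445
  r = (6 - (-3)·-1.5700 - (2)·-0.3400 - (2)·1.1143) / (11) = -0.0235
  s = (0 - (1)·-1.5700 - (1)·-0.3400 - (-4)·-0.0636) / (-7) = -0.2365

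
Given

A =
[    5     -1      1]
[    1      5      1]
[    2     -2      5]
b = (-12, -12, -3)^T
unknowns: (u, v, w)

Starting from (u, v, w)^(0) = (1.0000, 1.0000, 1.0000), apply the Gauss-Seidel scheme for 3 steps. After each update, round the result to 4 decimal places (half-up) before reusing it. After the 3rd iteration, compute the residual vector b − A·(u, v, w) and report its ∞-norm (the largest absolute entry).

0.0302

Iteration 1:
  u = (-12 - (-1)·1.0000 - (1)·1.0000) / (5) = -2.4000
  v = (-12 - (1)·-2.4000 - (1)·1.0000) / (5) = -2.1200
  w = (-3 - (2)·-2.4000 - (-2)·-2.1200) / (5) = -0.4880
Iteration 2:
  u = (-12 - (-1)·-2.1200 - (1)·-0.4880) / (5) = -2.7264
  v = (-12 - (1)·-2.7264 - (1)·-0.4880) / (5) = -1.7571
  w = (-3 - (2)·-2.7264 - (-2)·-1.7571) / (5) = -0.2123
Iteration 3:
  u = (-12 - (-1)·-1.7571 - (1)·-0.2123) / (5) = -2.7090
  v = (-12 - (1)·-2.7090 - (1)·-0.2123) / (5) = -1.8157
  w = (-3 - (2)·-2.7090 - (-2)·-1.8157) / (5) = -0.2427
Residual b − A·x = (-0.0280, 0.0302, 0.0001); ∞-norm = 0.0302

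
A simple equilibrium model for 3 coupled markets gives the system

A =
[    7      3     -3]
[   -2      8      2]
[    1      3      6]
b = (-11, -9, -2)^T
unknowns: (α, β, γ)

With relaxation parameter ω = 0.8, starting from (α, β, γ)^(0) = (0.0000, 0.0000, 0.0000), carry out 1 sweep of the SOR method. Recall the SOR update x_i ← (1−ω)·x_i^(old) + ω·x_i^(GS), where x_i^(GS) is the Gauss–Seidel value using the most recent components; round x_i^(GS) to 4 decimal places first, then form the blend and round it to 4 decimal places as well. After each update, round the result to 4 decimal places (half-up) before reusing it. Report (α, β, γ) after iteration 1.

(-1.2571, -1.1514, 0.3615)

Iteration 1:
  α: GS value = (-11 - (3)·0.0000 - (-3)·0.0000) / (7) = -1.5714;  α ← (1−ω)·0.0000 + ω·-1.5714 = -1.2571
  β: GS value = (-9 - (-2)·-1.2571 - (2)·0.0000) / (8) = -1.4393;  β ← (1−ω)·0.0000 + ω·-1.4393 = -1.1514
  γ: GS value = (-2 - (1)·-1.2571 - (3)·-1.1514) / (6) = 0.4519;  γ ← (1−ω)·0.0000 + ω·0.4519 = 0.3615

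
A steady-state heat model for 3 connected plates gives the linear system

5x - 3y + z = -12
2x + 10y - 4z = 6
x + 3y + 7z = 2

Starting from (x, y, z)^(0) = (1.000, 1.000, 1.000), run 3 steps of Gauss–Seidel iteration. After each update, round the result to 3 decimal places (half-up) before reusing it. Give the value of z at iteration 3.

0.115

Iteration 1:
  x = (-12 - (-3)·1.000 - (1)·1.000) / (5) = -2.000
  y = (6 - (2)·-2.000 - (-4)·1.000) / (10) = 1.400
  z = (2 - (1)·-2.000 - (3)·1.400) / (7) = -0.029
Iteration 2:
  x = (-12 - (-3)·1.400 - (1)·-0.029) / (5) = -1.554
  y = (6 - (2)·-1.554 - (-4)·-0.029) / (10) = 0.899
  z = (2 - (1)·-1.554 - (3)·0.899) / (7) = 0.122
Iteration 3:
  x = (-12 - (-3)·0.899 - (1)·0.122) / (5) = -1.885
  y = (6 - (2)·-1.885 - (-4)·0.122) / (10) = 1.026
  z = (2 - (1)·-1.885 - (3)·1.026) / (7) = 0.115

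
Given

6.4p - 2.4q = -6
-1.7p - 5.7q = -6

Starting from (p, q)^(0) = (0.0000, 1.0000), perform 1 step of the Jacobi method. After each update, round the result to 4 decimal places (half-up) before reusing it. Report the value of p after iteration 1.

-0.5625

Iteration 1:
  p = (-6 - (-2.4)·1.0000) / (6.4) = -0.5625
  q = (-6 - (-1.7)·0.0000) / (-5.7) = 1.0526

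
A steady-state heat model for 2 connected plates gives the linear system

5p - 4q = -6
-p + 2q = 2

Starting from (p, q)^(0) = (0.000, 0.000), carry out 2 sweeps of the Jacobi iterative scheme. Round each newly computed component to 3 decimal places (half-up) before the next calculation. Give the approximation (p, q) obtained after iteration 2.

Iteration 1:
  p = (-6 - (-4)·0.000) / (5) = -1.200
  q = (2 - (-1)·0.000) / (2) = 1.000
Iteration 2:
  p = (-6 - (-4)·1.000) / (5) = -0.400
  q = (2 - (-1)·-1.200) / (2) = 0.400

(-0.400, 0.400)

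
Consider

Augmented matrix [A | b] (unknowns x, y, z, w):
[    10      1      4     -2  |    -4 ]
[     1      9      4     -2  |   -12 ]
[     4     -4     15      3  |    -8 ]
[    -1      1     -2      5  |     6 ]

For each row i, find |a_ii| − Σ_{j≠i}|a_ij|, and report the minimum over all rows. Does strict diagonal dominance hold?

1

row 1: |10| − (1+4+2) = 3
row 2: |9| − (1+4+2) = 2
row 3: |15| − (4+4+3) = 4
row 4: |5| − (1+1+2) = 1
minimum over rows = 1 → strictly diagonally dominant (convergence guaranteed)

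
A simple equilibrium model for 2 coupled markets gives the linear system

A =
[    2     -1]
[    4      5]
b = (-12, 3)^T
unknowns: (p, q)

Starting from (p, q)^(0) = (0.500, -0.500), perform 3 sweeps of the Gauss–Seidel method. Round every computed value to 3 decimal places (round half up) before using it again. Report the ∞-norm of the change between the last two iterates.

Iteration 1:
  p = (-12 - (-1)·-0.500) / (2) = -6.250
  q = (3 - (4)·-6.250) / (5) = 5.600
Iteration 2:
  p = (-12 - (-1)·5.600) / (2) = -3.200
  q = (3 - (4)·-3.200) / (5) = 3.160
Iteration 3:
  p = (-12 - (-1)·3.160) / (2) = -4.420
  q = (3 - (4)·-4.420) / (5) = 4.136
Change: (-1.220, 0.976) → max |·| = 1.220

1.220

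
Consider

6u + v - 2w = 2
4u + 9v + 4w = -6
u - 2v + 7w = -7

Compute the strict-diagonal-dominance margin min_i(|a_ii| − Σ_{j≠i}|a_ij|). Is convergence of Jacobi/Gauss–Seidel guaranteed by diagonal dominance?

row 1: |6| − (1+2) = 3
row 2: |9| − (4+4) = 1
row 3: |7| − (1+2) = 4
minimum over rows = 1 → strictly diagonally dominant (convergence guaranteed)

1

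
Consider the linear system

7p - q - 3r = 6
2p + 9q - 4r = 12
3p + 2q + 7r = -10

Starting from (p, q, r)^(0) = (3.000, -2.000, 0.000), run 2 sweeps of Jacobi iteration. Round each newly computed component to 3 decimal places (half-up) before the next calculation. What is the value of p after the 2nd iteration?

0.034

Iteration 1:
  p = (6 - (-1)·-2.000 - (-3)·0.000) / (7) = 0.571
  q = (12 - (2)·3.000 - (-4)·0.000) / (9) = 0.667
  r = (-10 - (3)·3.000 - (2)·-2.000) / (7) = -2.143
Iteration 2:
  p = (6 - (-1)·0.667 - (-3)·-2.143) / (7) = 0.034
  q = (12 - (2)·0.571 - (-4)·-2.143) / (9) = 0.254
  r = (-10 - (3)·0.571 - (2)·0.667) / (7) = -1.864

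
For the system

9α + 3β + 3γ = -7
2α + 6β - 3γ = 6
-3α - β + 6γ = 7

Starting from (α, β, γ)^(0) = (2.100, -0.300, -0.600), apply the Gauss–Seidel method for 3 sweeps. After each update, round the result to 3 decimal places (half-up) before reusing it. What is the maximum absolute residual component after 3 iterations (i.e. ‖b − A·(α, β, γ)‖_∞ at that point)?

Iteration 1:
  α = (-7 - (3)·-0.300 - (3)·-0.600) / (9) = -0.478
  β = (6 - (2)·-0.478 - (-3)·-0.600) / (6) = 0.859
  γ = (7 - (-3)·-0.478 - (-1)·0.859) / (6) = 1.071
Iteration 2:
  α = (-7 - (3)·0.859 - (3)·1.071) / (9) = -1.421
  β = (6 - (2)·-1.421 - (-3)·1.071) / (6) = 2.009
  γ = (7 - (-3)·-1.421 - (-1)·2.009) / (6) = 0.791
Iteration 3:
  α = (-7 - (3)·2.009 - (3)·0.791) / (9) = -1.711
  β = (6 - (2)·-1.711 - (-3)·0.791) / (6) = 1.966
  γ = (7 - (-3)·-1.711 - (-1)·1.966) / (6) = 0.639
Residual b − A·x = (0.584, -0.457, -0.001); ∞-norm = 0.584

0.584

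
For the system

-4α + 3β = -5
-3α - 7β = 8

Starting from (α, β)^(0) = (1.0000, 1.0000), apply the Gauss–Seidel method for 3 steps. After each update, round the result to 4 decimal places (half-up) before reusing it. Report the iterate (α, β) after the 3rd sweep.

(0.4732, -1.3457)

Iteration 1:
  α = (-5 - (3)·1.0000) / (-4) = 2.0000
  β = (8 - (-3)·2.0000) / (-7) = -2.0000
Iteration 2:
  α = (-5 - (3)·-2.0000) / (-4) = -0.2500
  β = (8 - (-3)·-0.2500) / (-7) = -1.0357
Iteration 3:
  α = (-5 - (3)·-1.0357) / (-4) = 0.4732
  β = (8 - (-3)·0.4732) / (-7) = -1.3457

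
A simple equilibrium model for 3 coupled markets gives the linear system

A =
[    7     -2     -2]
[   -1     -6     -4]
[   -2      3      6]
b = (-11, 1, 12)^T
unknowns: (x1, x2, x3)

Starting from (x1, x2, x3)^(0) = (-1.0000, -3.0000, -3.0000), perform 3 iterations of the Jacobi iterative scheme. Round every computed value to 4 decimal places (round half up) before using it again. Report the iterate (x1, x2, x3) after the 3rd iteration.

Iteration 1:
  x1 = (-11 - (-2)·-3.0000 - (-2)·-3.0000) / (7) = -3.2857
  x2 = (1 - (-1)·-1.0000 - (-4)·-3.0000) / (-6) = 2.0000
  x3 = (12 - (-2)·-1.0000 - (3)·-3.0000) / (6) = 3.1667
Iteration 2:
  x1 = (-11 - (-2)·2.0000 - (-2)·3.1667) / (7) = -0.0952
  x2 = (1 - (-1)·-3.2857 - (-4)·3.1667) / (-6) = -1.7302
  x3 = (12 - (-2)·-3.2857 - (3)·2.0000) / (6) = -0.0952
Iteration 3:
  x1 = (-11 - (-2)·-1.7302 - (-2)·-0.0952) / (7) = -2.0930
  x2 = (1 - (-1)·-0.0952 - (-4)·-0.0952) / (-6) = -0.0873
  x3 = (12 - (-2)·-0.0952 - (3)·-1.7302) / (6) = 2.8334

(-2.0930, -0.0873, 2.8334)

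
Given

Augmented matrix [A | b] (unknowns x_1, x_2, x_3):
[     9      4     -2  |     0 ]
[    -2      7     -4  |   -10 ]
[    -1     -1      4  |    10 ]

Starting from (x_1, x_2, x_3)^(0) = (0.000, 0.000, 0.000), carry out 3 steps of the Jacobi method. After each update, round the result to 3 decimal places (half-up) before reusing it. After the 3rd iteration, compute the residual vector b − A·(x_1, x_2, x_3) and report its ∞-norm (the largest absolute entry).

Iteration 1:
  x_1 = (0 - (4)·0.000 - (-2)·0.000) / (9) = 0.000
  x_2 = (-10 - (-2)·0.000 - (-4)·0.000) / (7) = -1.429
  x_3 = (10 - (-1)·0.000 - (-1)·0.000) / (4) = 2.500
Iteration 2:
  x_1 = (0 - (4)·-1.429 - (-2)·2.500) / (9) = 1.191
  x_2 = (-10 - (-2)·0.000 - (-4)·2.500) / (7) = 0.000
  x_3 = (10 - (-1)·0.000 - (-1)·-1.429) / (4) = 2.143
Iteration 3:
  x_1 = (0 - (4)·0.000 - (-2)·2.143) / (9) = 0.476
  x_2 = (-10 - (-2)·1.191 - (-4)·2.143) / (7) = 0.136
  x_3 = (10 - (-1)·1.191 - (-1)·0.000) / (4) = 2.798
Residual b − A·x = (0.768, 1.192, -0.580); ∞-norm = 1.192

1.192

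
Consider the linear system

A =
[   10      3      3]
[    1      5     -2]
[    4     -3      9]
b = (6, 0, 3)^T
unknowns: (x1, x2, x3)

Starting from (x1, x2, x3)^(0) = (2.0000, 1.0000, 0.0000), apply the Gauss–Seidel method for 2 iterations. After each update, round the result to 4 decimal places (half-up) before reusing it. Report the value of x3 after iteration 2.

0.0691

Iteration 1:
  x1 = (6 - (3)·1.0000 - (3)·0.0000) / (10) = 0.3000
  x2 = (0 - (1)·0.3000 - (-2)·0.0000) / (5) = -0.0600
  x3 = (3 - (4)·0.3000 - (-3)·-0.0600) / (9) = 0.1800
Iteration 2:
  x1 = (6 - (3)·-0.0600 - (3)·0.1800) / (10) = 0.5640
  x2 = (0 - (1)·0.5640 - (-2)·0.1800) / (5) = -0.0408
  x3 = (3 - (4)·0.5640 - (-3)·-0.0408) / (9) = 0.0691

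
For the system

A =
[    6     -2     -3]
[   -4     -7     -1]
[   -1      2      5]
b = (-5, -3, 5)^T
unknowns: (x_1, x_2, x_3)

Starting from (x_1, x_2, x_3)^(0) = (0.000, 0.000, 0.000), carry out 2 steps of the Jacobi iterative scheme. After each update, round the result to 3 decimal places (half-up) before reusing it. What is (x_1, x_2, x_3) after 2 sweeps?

(-0.190, 0.762, 0.662)

Iteration 1:
  x_1 = (-5 - (-2)·0.000 - (-3)·0.000) / (6) = -0.833
  x_2 = (-3 - (-4)·0.000 - (-1)·0.000) / (-7) = 0.429
  x_3 = (5 - (-1)·0.000 - (2)·0.000) / (5) = 1.000
Iteration 2:
  x_1 = (-5 - (-2)·0.429 - (-3)·1.000) / (6) = -0.190
  x_2 = (-3 - (-4)·-0.833 - (-1)·1.000) / (-7) = 0.762
  x_3 = (5 - (-1)·-0.833 - (2)·0.429) / (5) = 0.662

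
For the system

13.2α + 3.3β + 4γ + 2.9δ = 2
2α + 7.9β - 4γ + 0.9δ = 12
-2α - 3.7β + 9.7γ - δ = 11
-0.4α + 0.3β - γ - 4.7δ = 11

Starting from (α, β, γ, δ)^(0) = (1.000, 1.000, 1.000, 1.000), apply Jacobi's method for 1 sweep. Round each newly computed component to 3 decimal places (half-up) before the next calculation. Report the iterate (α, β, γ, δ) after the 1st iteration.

(-0.621, 1.658, 1.825, -2.574)

Iteration 1:
  α = (2 - (3.3)·1.000 - (4)·1.000 - (2.9)·1.000) / (13.2) = -0.621
  β = (12 - (2)·1.000 - (-4)·1.000 - (0.9)·1.000) / (7.9) = 1.658
  γ = (11 - (-2)·1.000 - (-3.7)·1.000 - (-1)·1.000) / (9.7) = 1.825
  δ = (11 - (-0.4)·1.000 - (0.3)·1.000 - (-1)·1.000) / (-4.7) = -2.574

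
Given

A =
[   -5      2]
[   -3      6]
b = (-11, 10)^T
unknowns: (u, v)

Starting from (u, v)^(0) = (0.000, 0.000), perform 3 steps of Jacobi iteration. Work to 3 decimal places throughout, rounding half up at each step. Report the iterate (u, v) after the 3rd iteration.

Iteration 1:
  u = (-11 - (2)·0.000) / (-5) = 2.200
  v = (10 - (-3)·0.000) / (6) = 1.667
Iteration 2:
  u = (-11 - (2)·1.667) / (-5) = 2.867
  v = (10 - (-3)·2.200) / (6) = 2.767
Iteration 3:
  u = (-11 - (2)·2.767) / (-5) = 3.307
  v = (10 - (-3)·2.867) / (6) = 3.100

(3.307, 3.100)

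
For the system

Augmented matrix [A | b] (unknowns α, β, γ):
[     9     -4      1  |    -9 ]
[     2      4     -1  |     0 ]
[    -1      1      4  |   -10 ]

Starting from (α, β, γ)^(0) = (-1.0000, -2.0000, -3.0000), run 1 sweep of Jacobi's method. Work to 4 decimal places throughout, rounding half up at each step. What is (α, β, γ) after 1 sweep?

Iteration 1:
  α = (-9 - (-4)·-2.0000 - (1)·-3.0000) / (9) = -1.5556
  β = (0 - (2)·-1.0000 - (-1)·-3.0000) / (4) = -0.2500
  γ = (-10 - (-1)·-1.0000 - (1)·-2.0000) / (4) = -2.2500

(-1.5556, -0.2500, -2.2500)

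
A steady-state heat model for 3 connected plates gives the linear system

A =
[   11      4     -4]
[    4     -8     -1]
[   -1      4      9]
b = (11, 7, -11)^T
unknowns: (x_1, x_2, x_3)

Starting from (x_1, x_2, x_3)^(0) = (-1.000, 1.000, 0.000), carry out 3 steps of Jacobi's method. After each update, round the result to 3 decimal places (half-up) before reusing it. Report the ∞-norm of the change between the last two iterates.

Iteration 1:
  x_1 = (11 - (4)·1.000 - (-4)·0.000) / (11) = 0.636
  x_2 = (7 - (4)·-1.000 - (-1)·0.000) / (-8) = -1.375
  x_3 = (-11 - (-1)·-1.000 - (4)·1.000) / (9) = -1.778
Iteration 2:
  x_1 = (11 - (4)·-1.375 - (-4)·-1.778) / (11) = 0.853
  x_2 = (7 - (4)·0.636 - (-1)·-1.778) / (-8) = -0.335
  x_3 = (-11 - (-1)·0.636 - (4)·-1.375) / (9) = -0.540
Iteration 3:
  x_1 = (11 - (4)·-0.335 - (-4)·-0.540) / (11) = 0.925
  x_2 = (7 - (4)·0.853 - (-1)·-0.540) / (-8) = -0.381
  x_3 = (-11 - (-1)·0.853 - (4)·-0.335) / (9) = -0.979
Change: (0.072, -0.046, -0.439) → max |·| = 0.439

0.439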